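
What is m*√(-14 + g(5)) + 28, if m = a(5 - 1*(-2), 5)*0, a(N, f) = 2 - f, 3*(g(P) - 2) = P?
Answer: 28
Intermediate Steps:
g(P) = 2 + P/3
m = 0 (m = (2 - 1*5)*0 = (2 - 5)*0 = -3*0 = 0)
m*√(-14 + g(5)) + 28 = 0*√(-14 + (2 + (⅓)*5)) + 28 = 0*√(-14 + (2 + 5/3)) + 28 = 0*√(-14 + 11/3) + 28 = 0*√(-31/3) + 28 = 0*(I*√93/3) + 28 = 0 + 28 = 28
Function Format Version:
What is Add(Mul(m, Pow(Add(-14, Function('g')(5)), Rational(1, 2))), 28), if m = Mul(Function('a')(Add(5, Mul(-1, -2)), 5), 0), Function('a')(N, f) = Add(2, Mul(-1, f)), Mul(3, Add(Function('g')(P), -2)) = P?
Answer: 28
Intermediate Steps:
Function('g')(P) = Add(2, Mul(Rational(1, 3), P))
m = 0 (m = Mul(Add(2, Mul(-1, 5)), 0) = Mul(Add(2, -5), 0) = Mul(-3, 0) = 0)
Add(Mul(m, Pow(Add(-14, Function('g')(5)), Rational(1, 2))), 28) = Add(Mul(0, Pow(Add(-14, Add(2, Mul(Rational(1, 3), 5))), Rational(1, 2))), 28) = Add(Mul(0, Pow(Add(-14, Add(2, Rational(5, 3))), Rational(1, 2))), 28) = Add(Mul(0, Pow(Add(-14, Rational(11, 3)), Rational(1, 2))), 28) = Add(Mul(0, Pow(Rational(-31, 3), Rational(1, 2))), 28) = Add(Mul(0, Mul(Rational(1, 3), I, Pow(93, Rational(1, 2)))), 28) = Add(0, 28) = 28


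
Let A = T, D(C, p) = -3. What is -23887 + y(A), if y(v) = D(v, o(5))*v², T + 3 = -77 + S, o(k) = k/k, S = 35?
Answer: -29962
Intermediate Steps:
o(k) = 1
T = -45 (T = -3 + (-77 + 35) = -3 - 42 = -45)
A = -45
y(v) = -3*v²
-23887 + y(A) = -23887 - 3*(-45)² = -23887 - 3*2025 = -23887 - 6075 = -29962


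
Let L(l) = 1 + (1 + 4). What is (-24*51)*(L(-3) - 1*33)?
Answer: 33048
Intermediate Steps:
L(l) = 6 (L(l) = 1 + 5 = 6)
(-24*51)*(L(-3) - 1*33) = (-24*51)*(6 - 1*33) = -1224*(6 - 33) = -1224*(-27) = 33048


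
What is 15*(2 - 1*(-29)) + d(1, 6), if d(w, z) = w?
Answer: 466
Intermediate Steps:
15*(2 - 1*(-29)) + d(1, 6) = 15*(2 - 1*(-29)) + 1 = 15*(2 + 29) + 1 = 15*31 + 1 = 465 + 1 = 466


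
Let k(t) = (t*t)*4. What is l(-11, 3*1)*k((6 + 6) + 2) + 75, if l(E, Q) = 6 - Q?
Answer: 2427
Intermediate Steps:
k(t) = 4*t² (k(t) = t²*4 = 4*t²)
l(-11, 3*1)*k((6 + 6) + 2) + 75 = (6 - 3)*(4*((6 + 6) + 2)²) + 75 = (6 - 1*3)*(4*(12 + 2)²) + 75 = (6 - 3)*(4*14²) + 75 = 3*(4*196) + 75 = 3*784 + 75 = 2352 + 75 = 2427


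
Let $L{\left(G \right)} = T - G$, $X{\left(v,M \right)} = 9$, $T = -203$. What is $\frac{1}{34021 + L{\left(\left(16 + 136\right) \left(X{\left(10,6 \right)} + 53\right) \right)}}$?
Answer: $\frac{1}{24394} \approx 4.0994 \cdot 10^{-5}$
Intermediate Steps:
$L{\left(G \right)} = -203 - G$
$\frac{1}{34021 + L{\left(\left(16 + 136\right) \left(X{\left(10,6 \right)} + 53\right) \right)}} = \frac{1}{34021 - \left(203 + \left(16 + 136\right) \left(9 + 53\right)\right)} = \frac{1}{34021 - \left(203 + 152 \cdot 62\right)} = \frac{1}{34021 - 9627} = \frac{1}{24394}$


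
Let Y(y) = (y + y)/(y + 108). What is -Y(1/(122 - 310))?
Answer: 2/20303 ≈ 9.8508e-5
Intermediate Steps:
Y(y) = 2*y/(108 + y) (Y(y) = (2*y)/(108 + y) = 2*y/(108 + y))
-Y(1/(122 - 310)) = -2/((122 - 310)*(108 + 1/(122 - 310))) = -2/((-188)*(108 + 1/(-188))) = -2*(-1)/(188*(108 - 1/188)) = -2*(-1)/(188*20303/188) = -2*(-1)*188/(188*20303) = -1*(-2/20303) = 2/20303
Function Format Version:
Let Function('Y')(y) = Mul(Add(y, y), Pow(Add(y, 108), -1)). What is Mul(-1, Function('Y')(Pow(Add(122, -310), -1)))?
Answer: Rational(2, 20303) ≈ 9.8508e-5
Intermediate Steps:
Function('Y')(y) = Mul(2, y, Pow(Add(108, y), -1)) (Function('Y')(y) = Mul(Mul(2, y), Pow(Add(108, y), -1)) = Mul(2, y, Pow(Add(108, y), -1)))
Mul(-1, Function('Y')(Pow(Add(122, -310), -1))) = Mul(-1, Mul(2, Pow(Add(122, -310), -1), Pow(Add(108, Pow(Add(122, -310), -1)), -1))) = Mul(-1, Mul(2, Pow(-188, -1), Pow(Add(108, Pow(-188, -1)), -1))) = Mul(-1, Mul(2, Rational(-1, 188), Pow(Add(108, Rational(-1, 188)), -1))) = Mul(-1, Mul(2, Rational(-1, 188), Pow(Rational(20303, 188), -1))) = Mul(-1, Mul(2, Rational(-1, 188), Rational(188, 20303))) = Mul(-1, Rational(-2, 20303)) = Rational(2, 20303)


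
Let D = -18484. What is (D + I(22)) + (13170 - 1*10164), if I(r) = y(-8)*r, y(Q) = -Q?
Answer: -15302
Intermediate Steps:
I(r) = 8*r (I(r) = (-1*(-8))*r = 8*r)
(D + I(22)) + (13170 - 1*10164) = (-18484 + 8*22) + (13170 - 1*10164) = (-18484 + 176) + (13170 - 10164) = -18308 + 3006 = -15302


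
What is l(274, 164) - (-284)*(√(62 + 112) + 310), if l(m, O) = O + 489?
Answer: 88693 + 284*√174 ≈ 92439.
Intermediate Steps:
l(m, O) = 489 + O
l(274, 164) - (-284)*(√(62 + 112) + 310) = (489 + 164) - (-284)*(√(62 + 112) + 310) = 653 - (-284)*(√174 + 310) = 653 - (-284)*(310 + √174) = 653 - (-88040 - 284*√174) = 653 + (88040 + 284*√174) = 88693 + 284*√174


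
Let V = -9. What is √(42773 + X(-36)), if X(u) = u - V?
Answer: √42746 ≈ 206.75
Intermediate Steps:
X(u) = 9 + u (X(u) = u - 1*(-9) = u + 9 = 9 + u)
√(42773 + X(-36)) = √(42773 + (9 - 36)) = √(42773 - 27) = √42746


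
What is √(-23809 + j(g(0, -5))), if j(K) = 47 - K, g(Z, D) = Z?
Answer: 109*I*√2 ≈ 154.15*I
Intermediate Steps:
√(-23809 + j(g(0, -5))) = √(-23809 + (47 - 1*0)) = √(-23809 + (47 + 0)) = √(-23809 + 47) = √(-23762) = 109*I*√2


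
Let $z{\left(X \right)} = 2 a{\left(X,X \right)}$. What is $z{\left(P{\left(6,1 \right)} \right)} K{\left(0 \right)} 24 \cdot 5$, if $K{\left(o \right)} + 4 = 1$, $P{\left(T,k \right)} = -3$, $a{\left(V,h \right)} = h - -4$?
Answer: $-720$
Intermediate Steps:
$a{\left(V,h \right)} = 4 + h$ ($a{\left(V,h \right)} = h + 4 = 4 + h$)
$K{\left(o \right)} = -3$ ($K{\left(o \right)} = -4 + 1 = -3$)
$z{\left(X \right)} = 8 + 2 X$ ($z{\left(X \right)} = 2 \left(4 + X\right) = 8 + 2 X$)
$z{\left(P{\left(6,1 \right)} \right)} K{\left(0 \right)} 24 \cdot 5 = \left(8 + 2 \left(-3\right)\right) \left(- 3 \cdot 24 \cdot 5\right) = \left(8 - 6\right) \left(\left(-3\right) 120\right) = 2 \left(-360\right) = -720$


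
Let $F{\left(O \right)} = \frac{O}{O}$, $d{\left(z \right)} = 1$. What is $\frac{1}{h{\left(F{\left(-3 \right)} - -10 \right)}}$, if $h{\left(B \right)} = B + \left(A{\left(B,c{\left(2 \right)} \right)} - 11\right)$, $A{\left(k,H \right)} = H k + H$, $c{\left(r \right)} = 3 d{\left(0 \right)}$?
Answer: $\frac{1}{36} \approx 0.027778$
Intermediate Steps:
$F{\left(O \right)} = 1$
$c{\left(r \right)} = 3$ ($c{\left(r \right)} = 3 \cdot 1 = 3$)
$A{\left(k,H \right)} = H + H k$
$h{\left(B \right)} = -8 + 4 B$ ($h{\left(B \right)} = B + \left(3 \left(1 + B\right) - 11\right) = B + \left(\left(3 + 3 B\right) - 11\right) = B + \left(-8 + 3 B\right) = -8 + 4 B$)
$\frac{1}{h{\left(F{\left(-3 \right)} - -10 \right)}} = \frac{1}{-8 + 4 \left(1 - -10\right)} = \frac{1}{-8 + 4 \left(1 + 10\right)} = \frac{1}{-8 + 4 \cdot 11} = \frac{1}{-8 + 44} = \frac{1}{36}$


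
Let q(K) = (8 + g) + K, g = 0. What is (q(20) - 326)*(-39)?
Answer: 11622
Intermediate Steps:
q(K) = 8 + K (q(K) = (8 + 0) + K = 8 + K)
(q(20) - 326)*(-39) = ((8 + 20) - 326)*(-39) = (28 - 326)*(-39) = -298*(-39) = 11622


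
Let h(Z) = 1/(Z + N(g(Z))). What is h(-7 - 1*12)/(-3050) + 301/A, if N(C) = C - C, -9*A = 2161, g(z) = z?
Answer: -156984389/125229950 ≈ -1.2536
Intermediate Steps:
A = -2161/9 (A = -⅑*2161 = -2161/9 ≈ -240.11)
N(C) = 0
h(Z) = 1/Z (h(Z) = 1/(Z + 0) = 1/Z)
h(-7 - 1*12)/(-3050) + 301/A = 1/(-7 - 1*12*(-3050)) + 301/(-2161/9) = -1/3050/(-7 - 12) + 301*(-9/2161) = -1/3050/(-19) - 2709/2161 = -1/19*(-1/3050) - 2709/2161 = 1/57950 - 2709/2161 = -156984389/125229950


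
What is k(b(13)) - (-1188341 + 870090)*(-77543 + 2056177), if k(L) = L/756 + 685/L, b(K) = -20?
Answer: 476054900319391/756 ≈ 6.2970e+11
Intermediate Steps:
k(L) = 685/L + L/756 (k(L) = L*(1/756) + 685/L = L/756 + 685/L = 685/L + L/756)
k(b(13)) - (-1188341 + 870090)*(-77543 + 2056177) = (685/(-20) + (1/756)*(-20)) - (-1188341 + 870090)*(-77543 + 2056177) = (685*(-1/20) - 5/189) - (-318251)*1978634 = (-137/4 - 5/189) - 1*(-629702249134) = -25913/756 + 629702249134 = 476054900319391/756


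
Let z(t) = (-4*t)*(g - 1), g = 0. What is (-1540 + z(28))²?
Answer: 2039184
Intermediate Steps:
z(t) = 4*t (z(t) = (-4*t)*(0 - 1) = -4*t*(-1) = 4*t)
(-1540 + z(28))² = (-1540 + 4*28)² = (-1540 + 112)² = (-1428)² = 2039184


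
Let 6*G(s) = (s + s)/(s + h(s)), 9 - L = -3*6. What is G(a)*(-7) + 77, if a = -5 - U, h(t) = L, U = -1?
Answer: 5341/69 ≈ 77.406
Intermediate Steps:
L = 27 (L = 9 - (-3)*6 = 9 - 1*(-18) = 9 + 18 = 27)
h(t) = 27
a = -4 (a = -5 - 1*(-1) = -5 + 1 = -4)
G(s) = s/(3*(27 + s)) (G(s) = ((s + s)/(s + 27))/6 = ((2*s)/(27 + s))/6 = (2*s/(27 + s))/6 = s/(3*(27 + s)))
G(a)*(-7) + 77 = ((1/3)*(-4)/(27 - 4))*(-7) + 77 = ((1/3)*(-4)/23)*(-7) + 77 = ((1/3)*(-4)*(1/23))*(-7) + 77 = -4/69*(-7) + 77 = 28/69 + 77 = 5341/69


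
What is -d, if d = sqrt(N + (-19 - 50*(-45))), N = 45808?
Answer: -sqrt(48039) ≈ -219.18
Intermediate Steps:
d = sqrt(48039) (d = sqrt(45808 + (-19 - 50*(-45))) = sqrt(45808 + (-19 + 2250)) = sqrt(45808 + 2231) = sqrt(48039) ≈ 219.18)
-d = -sqrt(48039)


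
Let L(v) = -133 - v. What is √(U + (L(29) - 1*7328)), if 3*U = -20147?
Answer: I*√127851/3 ≈ 119.19*I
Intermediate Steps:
U = -20147/3 (U = (⅓)*(-20147) = -20147/3 ≈ -6715.7)
√(U + (L(29) - 1*7328)) = √(-20147/3 + ((-133 - 1*29) - 1*7328)) = √(-20147/3 + ((-133 - 29) - 7328)) = √(-20147/3 + (-162 - 7328)) = √(-20147/3 - 7490) = √(-42617/3) = I*√127851/3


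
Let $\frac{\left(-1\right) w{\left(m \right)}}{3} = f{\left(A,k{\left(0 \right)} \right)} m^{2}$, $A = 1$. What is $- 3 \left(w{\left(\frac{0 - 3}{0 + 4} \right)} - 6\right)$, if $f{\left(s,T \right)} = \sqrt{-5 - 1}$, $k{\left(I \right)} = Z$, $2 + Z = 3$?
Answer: $18 + \frac{81 i \sqrt{6}}{16} \approx 18.0 + 12.401 i$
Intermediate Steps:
$Z = 1$ ($Z = -2 + 3 = 1$)
$k{\left(I \right)} = 1$
$f{\left(s,T \right)} = i \sqrt{6}$ ($f{\left(s,T \right)} = \sqrt{-6} = i \sqrt{6}$)
$w{\left(m \right)} = - 3 i \sqrt{6} m^{2}$
$- 3 \left(w{\left(\frac{0 - 3}{0 + 4} \right)} - 6\right) = - 3 \left(- 3 i \sqrt{6} \left(\frac{0 - 3}{0 + 4}\right)^{2} - 6\right) = - 3 \left(- 3 i \sqrt{6} \left(- \frac{3}{4}\right)^{2} - 6\right) = - 3 \left(\left(-3\right) i \sqrt{6} \cdot \frac{9}{16} - 6\right) = - 3 \left(- \frac{27 i \sqrt{6}}{16} - 6\right) = - 3 \left(-6 - \frac{27 i \sqrt{6}}{16}\right) = 18 + \frac{81 i \sqrt{6}}{16}$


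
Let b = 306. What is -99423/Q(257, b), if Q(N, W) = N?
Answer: -99423/257 ≈ -386.86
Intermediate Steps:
-99423/Q(257, b) = -99423/257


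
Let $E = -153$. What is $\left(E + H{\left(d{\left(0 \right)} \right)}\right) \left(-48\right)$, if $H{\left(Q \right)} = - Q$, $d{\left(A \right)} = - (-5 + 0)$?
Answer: $7584$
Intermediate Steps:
$d{\left(A \right)} = 5$ ($d{\left(A \right)} = \left(-1\right) \left(-5\right) = 5$)
$\left(E + H{\left(d{\left(0 \right)} \right)}\right) \left(-48\right) = \left(-153 - 5\right) \left(-48\right) = \left(-158\right) \left(-48\right) = 7584$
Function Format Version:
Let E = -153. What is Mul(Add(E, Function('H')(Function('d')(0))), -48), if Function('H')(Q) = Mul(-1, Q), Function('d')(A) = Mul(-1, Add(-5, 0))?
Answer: 7584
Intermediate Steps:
Function('d')(A) = 5 (Function('d')(A) = Mul(-1, -5) = 5)
Mul(Add(E, Function('H')(Function('d')(0))), -48) = Mul(Add(-153, Mul(-1, 5)), -48) = Mul(Add(-153, -5), -48) = Mul(-158, -48) = 7584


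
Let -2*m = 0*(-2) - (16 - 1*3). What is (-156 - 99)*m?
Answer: -3315/2 ≈ -1657.5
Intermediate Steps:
m = 13/2 (m = -(0*(-2) - (16 - 1*3))/2 = -(0 - (16 - 3))/2 = -(0 - 1*13)/2 = -(0 - 13)/2 = -1/2*(-13) = 13/2 ≈ 6.5000)
(-156 - 99)*m = (-156 - 99)*(13/2) = -255*13/2 = -3315/2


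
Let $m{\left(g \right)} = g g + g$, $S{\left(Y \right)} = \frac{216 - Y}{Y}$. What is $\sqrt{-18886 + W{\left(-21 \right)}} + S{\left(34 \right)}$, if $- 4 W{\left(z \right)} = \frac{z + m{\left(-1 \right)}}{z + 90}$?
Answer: $\frac{91}{17} + \frac{i \sqrt{39962615}}{46} \approx 5.3529 + 137.43 i$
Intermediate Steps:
$S{\left(Y \right)} = \frac{216 - Y}{Y}$
$m{\left(g \right)} = g + g^{2}$ ($m{\left(g \right)} = g^{2} + g = g + g^{2}$)
$W{\left(z \right)} = - \frac{z}{4 \left(90 + z\right)}$ ($W{\left(z \right)} = - \frac{\left(z - \left(1 - 1\right)\right) \frac{1}{z + 90}}{4} = - \frac{\left(z - 0\right) \frac{1}{90 + z}}{4} = - \frac{\left(z + 0\right) \frac{1}{90 + z}}{4} = - \frac{z \frac{1}{90 + z}}{4} = - \frac{z}{4 \left(90 + z\right)}$)
$\sqrt{-18886 + W{\left(-21 \right)}} + S{\left(34 \right)} = \sqrt{-18886 - - \frac{21}{360 + 4 \left(-21\right)}} + \frac{216 - 34}{34} = \sqrt{-18886 - - \frac{21}{360 - 84}} + \frac{216 - 34}{34} = \sqrt{-18886 - - \frac{21}{276}} + \frac{1}{34} \cdot 182 = \sqrt{-18886 - \left(-21\right) \frac{1}{276}} + \frac{91}{17} = \sqrt{-18886 + \frac{7}{92}} + \frac{91}{17} = \sqrt{- \frac{1737505}{92}} + \frac{91}{17} = \frac{i \sqrt{39962615}}{46} + \frac{91}{17} = \frac{91}{17} + \frac{i \sqrt{39962615}}{46}$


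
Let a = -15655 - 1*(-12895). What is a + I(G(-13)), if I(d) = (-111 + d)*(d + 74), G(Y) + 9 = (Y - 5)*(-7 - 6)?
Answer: 31326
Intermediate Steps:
G(Y) = 56 - 13*Y (G(Y) = -9 + (Y - 5)*(-7 - 6) = -9 + (-5 + Y)*(-13) = -9 + (65 - 13*Y) = 56 - 13*Y)
I(d) = (-111 + d)*(74 + d)
a = -2760 (a = -15655 + 12895 = -2760)
a + I(G(-13)) = -2760 + (-8214 + (56 - 13*(-13))**2 - 37*(56 - 13*(-13))) = -2760 + (-8214 + (56 + 169)**2 - 37*(56 + 169)) = -2760 + (-8214 + 225**2 - 37*225) = -2760 + (-8214 + 50625 - 8325) = -2760 + 34086 = 31326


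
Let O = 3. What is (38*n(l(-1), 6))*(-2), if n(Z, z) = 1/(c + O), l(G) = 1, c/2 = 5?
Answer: -76/13 ≈ -5.8462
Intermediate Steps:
c = 10 (c = 2*5 = 10)
n(Z, z) = 1/13 (n(Z, z) = 1/(10 + 3) = 1/13)
(38*n(l(-1), 6))*(-2) = (38*(1/13))*(-2) = (38/13)*(-2) = -76/13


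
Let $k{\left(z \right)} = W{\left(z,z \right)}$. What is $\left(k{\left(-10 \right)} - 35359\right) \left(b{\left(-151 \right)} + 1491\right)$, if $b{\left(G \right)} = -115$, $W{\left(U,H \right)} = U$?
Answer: $-48667744$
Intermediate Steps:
$k{\left(z \right)} = z$
$\left(k{\left(-10 \right)} - 35359\right) \left(b{\left(-151 \right)} + 1491\right) = \left(-10 - 35359\right) \left(-115 + 1491\right) = \left(-35369\right) 1376 = -48667744$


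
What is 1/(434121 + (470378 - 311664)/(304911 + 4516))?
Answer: 309427/134328917381 ≈ 2.3035e-6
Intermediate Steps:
1/(434121 + (470378 - 311664)/(304911 + 4516)) = 1/(434121 + 158714/309427) = 1/(134328917381/309427) = 309427/134328917381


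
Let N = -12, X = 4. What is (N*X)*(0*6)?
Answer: 0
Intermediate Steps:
(N*X)*(0*6) = (-12*4)*(0*6) = -48*0 = 0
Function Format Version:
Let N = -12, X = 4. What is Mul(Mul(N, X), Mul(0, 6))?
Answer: 0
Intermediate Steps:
Mul(Mul(N, X), Mul(0, 6)) = Mul(Mul(-12, 4), Mul(0, 6)) = Mul(-48, 0) = 0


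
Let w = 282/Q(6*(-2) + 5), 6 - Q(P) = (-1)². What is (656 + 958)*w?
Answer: 455148/5 ≈ 91030.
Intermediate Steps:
Q(P) = 5 (Q(P) = 6 - 1*(-1)² = 6 - 1*1 = 6 - 1 = 5)
w = 282/5 ≈ 56.400
(656 + 958)*w = (656 + 958)*(282/5) = 1614*(282/5) = 455148/5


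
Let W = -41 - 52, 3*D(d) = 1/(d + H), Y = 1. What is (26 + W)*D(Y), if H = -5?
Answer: 67/12 ≈ 5.5833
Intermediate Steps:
D(d) = 1/(3*(-5 + d)) (D(d) = 1/(3*(d - 5)) = 1/(3*(-5 + d)))
W = -93
(26 + W)*D(Y) = (26 - 93)*(1/(3*(-5 + 1))) = -67/(3*(-4)) = -67*(-1)/(3*4) = -67*(-1/12) = 67/12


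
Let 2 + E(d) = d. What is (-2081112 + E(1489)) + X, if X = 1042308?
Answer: -1037317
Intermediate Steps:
E(d) = -2 + d
(-2081112 + E(1489)) + X = (-2081112 + (-2 + 1489)) + 1042308 = (-2081112 + 1487) + 1042308 = -2079625 + 1042308 = -1037317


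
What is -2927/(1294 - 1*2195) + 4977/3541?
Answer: 14848784/3190441 ≈ 4.6541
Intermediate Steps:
-2927/(1294 - 1*2195) + 4977/3541 = -2927/(1294 - 2195) + 4977*(1/3541) = -2927/(-901) + 4977/3541 = -2927*(-1/901) + 4977/3541 = 2927/901 + 4977/3541 = 14848784/3190441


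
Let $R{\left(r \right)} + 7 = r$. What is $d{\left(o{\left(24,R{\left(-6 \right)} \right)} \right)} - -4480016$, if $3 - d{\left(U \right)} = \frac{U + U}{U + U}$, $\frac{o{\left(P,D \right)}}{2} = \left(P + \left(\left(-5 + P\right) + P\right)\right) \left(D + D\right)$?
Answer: $4480018$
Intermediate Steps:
$R{\left(r \right)} = -7 + r$
$o{\left(P,D \right)} = 4 D \left(-5 + 3 P\right)$ ($o{\left(P,D \right)} = 2 \left(P + \left(\left(-5 + P\right) + P\right)\right) \left(D + D\right) = 2 \left(P + \left(-5 + 2 P\right)\right) 2 D = 2 \left(-5 + 3 P\right) 2 D = 2 \cdot 2 D \left(-5 + 3 P\right) = 4 D \left(-5 + 3 P\right)$)
$d{\left(U \right)} = 2$ ($d{\left(U \right)} = 3 - \frac{U + U}{U + U} = 3 - \frac{2 U}{2 U} = 3 - 2 U \frac{1}{2 U} = 3 - 1 = 2$)
$d{\left(o{\left(24,R{\left(-6 \right)} \right)} \right)} - -4480016 = 2 - -4480016 = 2 + 4480016 = 4480018$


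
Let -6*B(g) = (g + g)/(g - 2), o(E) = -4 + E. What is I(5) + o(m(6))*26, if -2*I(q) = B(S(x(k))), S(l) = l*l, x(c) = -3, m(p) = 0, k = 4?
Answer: -1453/14 ≈ -103.79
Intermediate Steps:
S(l) = l²
B(g) = -g/(3*(-2 + g)) (B(g) = -(g + g)/(6*(g - 2)) = -2*g/(6*(-2 + g)) = -g/(3*(-2 + g)))
I(q) = 3/14 (I(q) = -(-1)*(-3)²/(2*(-6 + 3*(-3)²)) = -(-1)*9/(2*(-6 + 3*9)) = -(-1)*9/(2*(-6 + 27)) = -(-1)*9/(2*21) = -½*(-3/7) = 3/14)
I(5) + o(m(6))*26 = 3/14 + (-4 + 0)*26 = 3/14 - 4*26 = 3/14 - 104 = -1453/14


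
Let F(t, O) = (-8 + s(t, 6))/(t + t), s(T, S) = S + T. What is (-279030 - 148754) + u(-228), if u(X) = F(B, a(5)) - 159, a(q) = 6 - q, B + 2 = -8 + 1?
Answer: -7702963/18 ≈ -4.2794e+5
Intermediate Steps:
B = -9 (B = -2 + (-8 + 1) = -2 - 7 = -9)
F(t, O) = (-2 + t)/(2*t) (F(t, O) = (-8 + (6 + t))/(t + t) = (-2 + t)/((2*t)) = (-2 + t)*(1/(2*t)) = (-2 + t)/(2*t))
u(X) = -2851/18 (u(X) = (1/2)*(-2 - 9)/(-9) - 159 = (1/2)*(-1/9)*(-11) - 159 = 11/18 - 159 = -2851/18)
(-279030 - 148754) + u(-228) = (-279030 - 148754) - 2851/18 = -427784 - 2851/18 = -7702963/18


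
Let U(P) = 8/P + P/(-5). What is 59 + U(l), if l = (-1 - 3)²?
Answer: 563/10 ≈ 56.300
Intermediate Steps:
l = 16 (l = (-4)² = 16)
U(P) = 8/P - P/5 (U(P) = 8/P + P*(-⅕) = 8/P - P/5)
59 + U(l) = 59 + (8/16 - ⅕*16) = 59 + (8*(1/16) - 16/5) = 59 + (½ - 16/5) = 59 - 27/10 = 563/10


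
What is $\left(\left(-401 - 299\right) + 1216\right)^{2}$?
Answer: $266256$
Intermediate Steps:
$\left(\left(-401 - 299\right) + 1216\right)^{2} = \left(-700 + 1216\right)^{2} = 516^{2} = 266256$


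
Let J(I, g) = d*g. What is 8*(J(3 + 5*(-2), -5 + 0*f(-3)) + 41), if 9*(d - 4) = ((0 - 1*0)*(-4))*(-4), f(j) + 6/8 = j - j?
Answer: 168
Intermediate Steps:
f(j) = -¾ (f(j) = -¾ + (j - j) = -¾ + 0 = -¾)
d = 4 (d = 4 + (((0 - 1*0)*(-4))*(-4))/9 = 4 + (((0 + 0)*(-4))*(-4))/9 = 4 + ((0*(-4))*(-4))/9 = 4 + (0*(-4))/9 = 4 + (⅑)*0 = 4 + 0 = 4)
J(I, g) = 4*g
8*(J(3 + 5*(-2), -5 + 0*f(-3)) + 41) = 8*(4*(-5 + 0*(-¾)) + 41) = 8*(4*(-5 + 0) + 41) = 8*(4*(-5) + 41) = 8*(-20 + 41) = 8*21 = 168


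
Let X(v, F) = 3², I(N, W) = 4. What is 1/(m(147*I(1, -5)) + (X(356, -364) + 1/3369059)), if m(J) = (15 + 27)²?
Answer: 3369059/5973341608 ≈ 0.00056402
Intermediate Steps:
X(v, F) = 9
m(J) = 1764 (m(J) = 42² = 1764)
1/(m(147*I(1, -5)) + (X(356, -364) + 1/3369059)) = 1/(1764 + (9 + 1/3369059)) = 1/(1764 + 30321532/3369059) = 1/(5973341608/3369059) = 3369059/5973341608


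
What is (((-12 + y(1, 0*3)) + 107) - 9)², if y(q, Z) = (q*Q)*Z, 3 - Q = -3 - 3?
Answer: 7396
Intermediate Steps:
Q = 9 (Q = 3 - (-3 - 3) = 3 - 1*(-6) = 3 + 6 = 9)
y(q, Z) = 9*Z*q (y(q, Z) = (q*9)*Z = (9*q)*Z = 9*Z*q)
(((-12 + y(1, 0*3)) + 107) - 9)² = (((-12 + 9*(0*3)*1) + 107) - 9)² = (((-12 + 9*0*1) + 107) - 9)² = (((-12 + 0) + 107) - 9)² = ((-12 + 107) - 9)² = (95 - 9)² = 86² = 7396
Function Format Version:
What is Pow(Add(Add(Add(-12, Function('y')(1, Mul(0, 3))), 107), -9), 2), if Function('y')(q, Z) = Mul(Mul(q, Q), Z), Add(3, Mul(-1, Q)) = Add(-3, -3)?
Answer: 7396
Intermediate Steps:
Q = 9 (Q = Add(3, Mul(-1, Add(-3, -3))) = Add(3, Mul(-1, -6)) = Add(3, 6) = 9)
Function('y')(q, Z) = Mul(9, Z, q) (Function('y')(q, Z) = Mul(Mul(q, 9), Z) = Mul(Mul(9, q), Z) = Mul(9, Z, q))
Pow(Add(Add(Add(-12, Function('y')(1, Mul(0, 3))), 107), -9), 2) = Pow(Add(Add(Add(-12, Mul(9, Mul(0, 3), 1)), 107), -9), 2) = Pow(Add(Add(Add(-12, Mul(9, 0, 1)), 107), -9), 2) = Pow(Add(Add(Add(-12, 0), 107), -9), 2) = Pow(Add(Add(-12, 107), -9), 2) = Pow(Add(95, -9), 2) = Pow(86, 2) = 7396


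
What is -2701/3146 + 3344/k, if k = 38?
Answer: 274147/3146 ≈ 87.141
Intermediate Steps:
-2701/3146 + 3344/k = -2701/3146 + 3344/38 = -2701*1/3146 + 3344*(1/38) = -2701/3146 + 88 = 274147/3146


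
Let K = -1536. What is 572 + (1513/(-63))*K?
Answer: 786668/21 ≈ 37460.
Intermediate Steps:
572 + (1513/(-63))*K = 572 + (1513/(-63))*(-1536) = 572 + (1513*(-1/63))*(-1536) = 572 - 1513/63*(-1536) = 572 + 774656/21 = 786668/21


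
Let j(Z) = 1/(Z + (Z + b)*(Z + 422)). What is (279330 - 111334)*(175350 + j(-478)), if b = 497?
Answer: 22712193936602/771 ≈ 2.9458e+10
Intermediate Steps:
j(Z) = 1/(Z + (422 + Z)*(497 + Z)) (j(Z) = 1/(Z + (Z + 497)*(Z + 422)) = 1/(Z + (497 + Z)*(422 + Z)) = 1/(Z + (422 + Z)*(497 + Z)))
(279330 - 111334)*(175350 + j(-478)) = (279330 - 111334)*(175350 + 1/(209734 + (-478)² + 920*(-478))) = 167996*(175350 + 1/(209734 + 228484 - 439760)) = 167996*(175350 + 1/(-1542)) = 167996*(175350 - 1/1542) = 167996*(270389699/1542) = 22712193936602/771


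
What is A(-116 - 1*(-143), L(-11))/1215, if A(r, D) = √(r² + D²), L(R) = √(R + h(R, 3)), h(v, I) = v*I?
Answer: √685/1215 ≈ 0.021541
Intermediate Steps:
h(v, I) = I*v
L(R) = 2*√R (L(R) = √(R + 3*R) = √(4*R) = 2*√R)
A(r, D) = √(D² + r²)
A(-116 - 1*(-143), L(-11))/1215 = √((2*√(-11))² + (-116 - 1*(-143))²)/1215 = √((2*(I*√11))² + (-116 + 143)²)*(1/1215) = √((2*I*√11)² + 27²)*(1/1215) = √(-44 + 729)*(1/1215) = √685*(1/1215) = √685/1215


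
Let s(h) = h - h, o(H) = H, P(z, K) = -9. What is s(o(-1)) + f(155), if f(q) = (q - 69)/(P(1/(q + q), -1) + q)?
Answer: 43/73 ≈ 0.58904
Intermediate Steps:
s(h) = 0
f(q) = (-69 + q)/(-9 + q) (f(q) = (q - 69)/(-9 + q) = (-69 + q)/(-9 + q))
s(o(-1)) + f(155) = 0 + (-69 + 155)/(-9 + 155) = 0 + 86/146 = 0 + (1/146)*86 = 0 + 43/73 = 43/73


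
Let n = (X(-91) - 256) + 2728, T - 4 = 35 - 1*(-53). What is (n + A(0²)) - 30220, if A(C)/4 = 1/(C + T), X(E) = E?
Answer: -640296/23 ≈ -27839.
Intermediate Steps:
T = 92 (T = 4 + (35 - 1*(-53)) = 4 + (35 + 53) = 4 + 88 = 92)
n = 2381 (n = (-91 - 256) + 2728 = -347 + 2728 = 2381)
A(C) = 4/(92 + C) (A(C) = 4/(C + 92) = 4/(92 + C))
(n + A(0²)) - 30220 = (2381 + 4/(92 + 0²)) - 30220 = (2381 + 4/(92 + 0)) - 30220 = (2381 + 4/92) - 30220 = (2381 + 4*(1/92)) - 30220 = (2381 + 1/23) - 30220 = 54764/23 - 30220 = -640296/23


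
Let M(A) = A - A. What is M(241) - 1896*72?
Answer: -136512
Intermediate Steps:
M(A) = 0
M(241) - 1896*72 = 0 - 1896*72 = 0 - 136512 = -136512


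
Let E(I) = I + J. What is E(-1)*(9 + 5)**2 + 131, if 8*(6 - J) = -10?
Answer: 1356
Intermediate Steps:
J = 29/4 (J = 6 - 1/8*(-10) = 6 + 5/4 = 29/4 ≈ 7.2500)
E(I) = 29/4 + I (E(I) = I + 29/4 = 29/4 + I)
E(-1)*(9 + 5)**2 + 131 = (29/4 - 1)*(9 + 5)**2 + 131 = (25/4)*14**2 + 131 = (25/4)*196 + 131 = 1225 + 131 = 1356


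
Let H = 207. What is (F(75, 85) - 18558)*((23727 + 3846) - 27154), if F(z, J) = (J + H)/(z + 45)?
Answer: -233243473/30 ≈ -7.7748e+6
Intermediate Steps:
F(z, J) = (207 + J)/(45 + z) (F(z, J) = (J + 207)/(z + 45) = (207 + J)/(45 + z))
(F(75, 85) - 18558)*((23727 + 3846) - 27154) = ((207 + 85)/(45 + 75) - 18558)*((23727 + 3846) - 27154) = (292/120 - 18558)*(27573 - 27154) = ((1/120)*292 - 18558)*419 = (73/30 - 18558)*419 = -556667/30*419 = -233243473/30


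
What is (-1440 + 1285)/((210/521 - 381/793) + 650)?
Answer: -64038715/268517479 ≈ -0.23849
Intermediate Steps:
(-1440 + 1285)/((210/521 - 381/793) + 650) = -155/((210*(1/521) - 381*1/793) + 650) = -155/((210/521 - 381/793) + 650) = -155/(-31971/413153 + 650) = -155/268517479/413153 = -155*413153/268517479 = -64038715/268517479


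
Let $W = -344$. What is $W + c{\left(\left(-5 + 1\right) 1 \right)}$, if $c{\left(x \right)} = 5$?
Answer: $-339$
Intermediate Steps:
$W + c{\left(\left(-5 + 1\right) 1 \right)} = -344 + 5 = -339$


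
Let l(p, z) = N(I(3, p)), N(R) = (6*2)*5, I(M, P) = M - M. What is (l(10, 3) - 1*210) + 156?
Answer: 6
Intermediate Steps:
I(M, P) = 0
N(R) = 60 (N(R) = 12*5 = 60)
l(p, z) = 60
(l(10, 3) - 1*210) + 156 = (60 - 1*210) + 156 = (60 - 210) + 156 = -150 + 156 = 6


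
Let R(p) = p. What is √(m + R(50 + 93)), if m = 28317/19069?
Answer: 4*√3283662731/19069 ≈ 12.020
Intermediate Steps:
m = 28317/19069 (m = 28317*(1/19069) = 28317/19069 ≈ 1.4850)
√(m + R(50 + 93)) = √(28317/19069 + (50 + 93)) = √(28317/19069 + 143) = √(2755184/19069) = 4*√3283662731/19069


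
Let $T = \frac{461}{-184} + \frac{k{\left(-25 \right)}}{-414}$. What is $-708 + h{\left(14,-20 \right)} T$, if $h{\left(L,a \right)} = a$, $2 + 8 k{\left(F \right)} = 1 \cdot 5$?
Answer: $- \frac{181573}{276} \approx -657.87$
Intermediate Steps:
$k{\left(F \right)} = \frac{3}{8}$ ($k{\left(F \right)} = - \frac{1}{4} + \frac{1 \cdot 5}{8} = - \frac{1}{4} + \frac{1}{8} \cdot 5 = - \frac{1}{4} + \frac{5}{8} = \frac{3}{8}$)
$T = - \frac{2767}{1104}$ ($T = \frac{461}{-184} + \frac{3}{8 \left(-414\right)} = 461 \left(- \frac{1}{184}\right) + \frac{3}{8} \left(- \frac{1}{414}\right) = - \frac{461}{184} - \frac{1}{1104} = - \frac{2767}{1104} \approx -2.5063$)
$-708 + h{\left(14,-20 \right)} T = -708 - - \frac{13835}{276} = -708 + \frac{13835}{276} = - \frac{181573}{276}$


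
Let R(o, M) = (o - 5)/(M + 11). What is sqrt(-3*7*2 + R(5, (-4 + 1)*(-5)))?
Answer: I*sqrt(42) ≈ 6.4807*I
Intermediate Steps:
R(o, M) = (-5 + o)/(11 + M)
sqrt(-3*7*2 + R(5, (-4 + 1)*(-5))) = sqrt(-3*7*2 + (-5 + 5)/(11 + (-4 + 1)*(-5))) = sqrt(-21*2 + 0/(11 - 3*(-5))) = sqrt(-42 + 0/(11 + 15)) = sqrt(-42 + 0/26) = sqrt(-42 + (1/26)*0) = sqrt(-42 + 0) = sqrt(-42) = I*sqrt(42)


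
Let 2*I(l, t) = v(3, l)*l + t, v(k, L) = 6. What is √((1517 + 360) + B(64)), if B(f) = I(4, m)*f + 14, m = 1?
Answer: 3*√299 ≈ 51.875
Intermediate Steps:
I(l, t) = t/2 + 3*l (I(l, t) = (6*l + t)/2 = (t + 6*l)/2 = t/2 + 3*l)
B(f) = 14 + 25*f/2 (B(f) = ((½)*1 + 3*4)*f + 14 = (½ + 12)*f + 14 = 25*f/2 + 14 = 14 + 25*f/2)
√((1517 + 360) + B(64)) = √((1517 + 360) + (14 + (25/2)*64)) = √(1877 + (14 + 800)) = √(1877 + 814) = √2691 = 3*√299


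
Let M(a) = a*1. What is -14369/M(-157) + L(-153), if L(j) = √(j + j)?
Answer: 14369/157 + 3*I*√34 ≈ 91.522 + 17.493*I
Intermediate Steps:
M(a) = a
L(j) = √2*√j (L(j) = √(2*j) = √2*√j)
-14369/M(-157) + L(-153) = -14369/(-157) + √2*√(-153) = -14369*(-1/157) + √2*(3*I*√17) = 14369/157 + 3*I*√34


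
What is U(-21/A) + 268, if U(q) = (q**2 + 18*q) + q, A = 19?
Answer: 89608/361 ≈ 248.22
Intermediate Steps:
U(q) = q**2 + 19*q
U(-21/A) + 268 = (-21/19)*(19 - 21/19) + 268 = (-21*1/19)*(19 - 21*1/19) + 268 = -21*(19 - 21/19)/19 + 268 = -21/19*340/19 + 268 = -7140/361 + 268 = 89608/361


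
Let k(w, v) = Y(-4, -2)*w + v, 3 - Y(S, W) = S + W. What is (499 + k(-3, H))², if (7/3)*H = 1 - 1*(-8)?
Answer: 11095561/49 ≈ 2.2644e+5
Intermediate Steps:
Y(S, W) = 3 - S - W (Y(S, W) = 3 - (S + W) = 3 + (-S - W) = 3 - S - W)
H = 27/7 (H = 3*(1 - 1*(-8))/7 = 3*(1 + 8)/7 = (3/7)*9 = 27/7 ≈ 3.8571)
k(w, v) = v + 9*w (k(w, v) = (3 - 1*(-4) - 1*(-2))*w + v = (3 + 4 + 2)*w + v = 9*w + v = v + 9*w)
(499 + k(-3, H))² = (499 + (27/7 + 9*(-3)))² = (499 + (27/7 - 27))² = (499 - 162/7)² = (3331/7)² = 11095561/49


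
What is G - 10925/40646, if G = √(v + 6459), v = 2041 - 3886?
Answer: -10925/40646 + √4614 ≈ 67.658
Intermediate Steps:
v = -1845
G = √4614 (G = √(-1845 + 6459) = √4614 ≈ 67.926)
G - 10925/40646 = √4614 - 10925/40646 = -10925/40646 + √4614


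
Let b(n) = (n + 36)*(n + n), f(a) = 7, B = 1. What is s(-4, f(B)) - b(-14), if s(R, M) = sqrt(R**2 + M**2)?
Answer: 616 + sqrt(65) ≈ 624.06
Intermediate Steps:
b(n) = 2*n*(36 + n) (b(n) = (36 + n)*(2*n) = 2*n*(36 + n))
s(R, M) = sqrt(M**2 + R**2)
s(-4, f(B)) - b(-14) = sqrt(7**2 + (-4)**2) - 2*(-14)*(36 - 14) = sqrt(49 + 16) - 2*(-14)*22 = sqrt(65) - 1*(-616) = sqrt(65) + 616 = 616 + sqrt(65)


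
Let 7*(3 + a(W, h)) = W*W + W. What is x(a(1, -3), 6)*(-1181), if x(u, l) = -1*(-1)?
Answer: -1181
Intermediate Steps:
a(W, h) = -3 + W/7 + W²/7 (a(W, h) = -3 + (W*W + W)/7 = -3 + (W² + W)/7 = -3 + (W + W²)/7 = -3 + (W/7 + W²/7) = -3 + W/7 + W²/7)
x(u, l) = 1
x(a(1, -3), 6)*(-1181) = 1*(-1181) = -1181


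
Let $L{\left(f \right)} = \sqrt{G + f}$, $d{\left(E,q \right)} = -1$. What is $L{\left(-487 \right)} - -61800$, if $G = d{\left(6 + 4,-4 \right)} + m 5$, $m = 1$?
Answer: $61800 + i \sqrt{483} \approx 61800.0 + 21.977 i$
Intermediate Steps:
$G = 4$ ($G = -1 + 1 \cdot 5 = -1 + 5 = 4$)
$L{\left(f \right)} = \sqrt{4 + f}$
$L{\left(-487 \right)} - -61800 = \sqrt{4 - 487} - -61800 = \sqrt{-483} + 61800 = i \sqrt{483} + 61800 = 61800 + i \sqrt{483}$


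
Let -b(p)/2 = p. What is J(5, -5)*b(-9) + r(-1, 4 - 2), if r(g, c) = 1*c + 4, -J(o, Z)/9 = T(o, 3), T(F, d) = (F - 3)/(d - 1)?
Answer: -156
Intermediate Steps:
T(F, d) = (-3 + F)/(-1 + d)
J(o, Z) = 27/2 - 9*o/2 (J(o, Z) = -9*(-3 + o)/(-1 + 3) = -9*(-3 + o)/2 = -9*(-3/2 + o/2) = 27/2 - 9*o/2)
r(g, c) = 4 + c (r(g, c) = c + 4 = 4 + c)
b(p) = -2*p
J(5, -5)*b(-9) + r(-1, 4 - 2) = (27/2 - 9/2*5)*(-2*(-9)) + (4 + (4 - 2)) = (27/2 - 45/2)*18 + (4 + 2) = -9*18 + 6 = -162 + 6 = -156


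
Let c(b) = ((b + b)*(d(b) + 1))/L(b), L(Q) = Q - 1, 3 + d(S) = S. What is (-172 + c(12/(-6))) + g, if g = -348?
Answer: -1576/3 ≈ -525.33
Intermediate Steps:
d(S) = -3 + S
L(Q) = -1 + Q
c(b) = 2*b*(-2 + b)/(-1 + b) (c(b) = ((b + b)*((-3 + b) + 1))/(-1 + b) = ((2*b)*(-2 + b))/(-1 + b) = (2*b*(-2 + b))/(-1 + b) = 2*b*(-2 + b)/(-1 + b))
(-172 + c(12/(-6))) + g = (-172 + 2*(12/(-6))*(-2 + 12/(-6))/(-1 + 12/(-6))) - 348 = (-172 + 2*(12*(-1/6))*(-2 + 12*(-1/6))/(-1 + 12*(-1/6))) - 348 = (-172 + 2*(-2)*(-2 - 2)/(-1 - 2)) - 348 = (-172 + 2*(-2)*(-4)/(-3)) - 348 = (-172 + 2*(-2)*(-1/3)*(-4)) - 348 = (-172 - 16/3) - 348 = -532/3 - 348 = -1576/3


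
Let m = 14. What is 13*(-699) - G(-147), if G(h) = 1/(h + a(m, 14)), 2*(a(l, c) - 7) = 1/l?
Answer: -35611925/3919 ≈ -9087.0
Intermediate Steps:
a(l, c) = 7 + 1/(2*l)
G(h) = 1/(197/28 + h) (G(h) = 1/(h + (7 + (½)/14)) = 1/(h + (7 + (½)*(1/14))) = 1/(h + (7 + 1/28)) = 1/(h + 197/28) = 1/(197/28 + h))
13*(-699) - G(-147) = 13*(-699) - 28/(197 + 28*(-147)) = -9087 - 28/(197 - 4116) = -9087 - 28/(-3919) = -9087 - 28*(-1)/3919 = -9087 - 1*(-28/3919) = -9087 + 28/3919 = -35611925/3919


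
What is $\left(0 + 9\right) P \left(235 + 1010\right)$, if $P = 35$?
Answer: $392175$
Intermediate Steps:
$\left(0 + 9\right) P \left(235 + 1010\right) = \left(0 + 9\right) 35 \left(235 + 1010\right) = 9 \cdot 35 \cdot 1245 = 315 \cdot 1245 = 392175$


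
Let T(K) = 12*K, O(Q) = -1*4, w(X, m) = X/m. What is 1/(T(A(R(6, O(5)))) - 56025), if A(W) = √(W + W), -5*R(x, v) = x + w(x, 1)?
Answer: -10375/581259503 - 8*I*√30/5231335527 ≈ -1.7849e-5 - 8.376e-9*I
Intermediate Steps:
O(Q) = -4
R(x, v) = -2*x/5 (R(x, v) = -(x + x/1)/5 = -(x + x*1)/5 = -(x + x)/5 = -2*x/5)
A(W) = √2*√W (A(W) = √(2*W) = √2*√W)
1/(T(A(R(6, O(5)))) - 56025) = 1/(12*(√2*√(-⅖*6)) - 56025) = 1/(12*(√2*√(-12/5)) - 56025) = 1/(12*(√2*(2*I*√15/5)) - 56025) = 1/(12*(2*I*√30/5) - 56025) = 1/(24*I*√30/5 - 56025) = 1/(-56025 + 24*I*√30/5)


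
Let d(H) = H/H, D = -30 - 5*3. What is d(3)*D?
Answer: -45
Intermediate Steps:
D = -45 (D = -30 - 1*15 = -30 - 15 = -45)
d(H) = 1
d(3)*D = 1*(-45) = -45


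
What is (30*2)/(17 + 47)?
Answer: 15/16 ≈ 0.93750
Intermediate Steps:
(30*2)/(17 + 47) = 60/64 = 60*(1/64) = 15/16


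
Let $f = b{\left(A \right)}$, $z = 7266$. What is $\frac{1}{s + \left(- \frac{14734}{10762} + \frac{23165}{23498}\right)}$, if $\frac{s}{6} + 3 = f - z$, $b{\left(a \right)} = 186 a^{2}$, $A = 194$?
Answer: $\frac{126442738}{5305304836268655} \approx 2.3833 \cdot 10^{-8}$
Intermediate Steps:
$f = 7000296$ ($f = 186 \cdot 194^{2} = 186 \cdot 37636 = 7000296$)
$s = 41958162$ ($s = -18 + 6 \left(7000296 - 7266\right) = -18 + 6 \cdot 6993030 = -18 + 41958180 = 41958162$)
$\frac{1}{s + \left(- \frac{14734}{10762} + \frac{23165}{23498}\right)} = \frac{1}{41958162 + \left(- \frac{14734}{10762} + \frac{23165}{23498}\right)} = \frac{1}{41958162 + \left(\left(-14734\right) \frac{1}{10762} + 23165 \cdot \frac{1}{23498}\right)} = \frac{1}{41958162 + \left(- \frac{7367}{5381} + \frac{23165}{23498}\right)} = \frac{1}{41958162 - \frac{48458901}{126442738}} = \frac{1}{\frac{5305304836268655}{126442738}} = \frac{126442738}{5305304836268655}$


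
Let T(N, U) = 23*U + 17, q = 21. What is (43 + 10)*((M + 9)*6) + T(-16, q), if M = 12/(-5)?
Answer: 12994/5 ≈ 2598.8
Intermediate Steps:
M = -12/5 (M = 12*(-1/5) = -12/5 ≈ -2.4000)
T(N, U) = 17 + 23*U
(43 + 10)*((M + 9)*6) + T(-16, q) = (43 + 10)*((-12/5 + 9)*6) + (17 + 23*21) = 53*((33/5)*6) + (17 + 483) = 53*(198/5) + 500 = 10494/5 + 500 = 12994/5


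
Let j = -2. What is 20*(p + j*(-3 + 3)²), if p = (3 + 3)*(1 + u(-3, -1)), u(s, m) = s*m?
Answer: 480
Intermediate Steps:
u(s, m) = m*s
p = 24 (p = (3 + 3)*(1 - 1*(-3)) = 6*(1 + 3) = 6*4 = 24)
20*(p + j*(-3 + 3)²) = 20*(24 - 2*(-3 + 3)²) = 20*(24 - 2*0²) = 20*(24 - 2*0) = 20*(24 + 0) = 20*24 = 480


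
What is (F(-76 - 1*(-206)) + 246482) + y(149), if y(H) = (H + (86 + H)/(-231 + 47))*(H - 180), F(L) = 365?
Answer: 44577237/184 ≈ 2.4227e+5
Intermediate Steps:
y(H) = (-180 + H)*(-43/92 + 183*H/184) (y(H) = (H + (86 + H)/(-184))*(-180 + H) = (H + (86 + H)*(-1/184))*(-180 + H) = (H + (-43/92 - H/184))*(-180 + H) = (-43/92 + 183*H/184)*(-180 + H) = (-180 + H)*(-43/92 + 183*H/184))
(F(-76 - 1*(-206)) + 246482) + y(149) = (365 + 246482) + (1935/23 - 16513/92*149 + (183/184)*149**2) = 246847 + (1935/23 - 2460437/92 + (183/184)*22201) = 246847 + (1935/23 - 2460437/92 + 4062783/184) = 246847 - 842611/184 = 44577237/184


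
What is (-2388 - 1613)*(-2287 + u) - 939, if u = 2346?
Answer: -236998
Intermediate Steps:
(-2388 - 1613)*(-2287 + u) - 939 = (-2388 - 1613)*(-2287 + 2346) - 939 = -4001*59 - 939 = -236059 - 939 = -236998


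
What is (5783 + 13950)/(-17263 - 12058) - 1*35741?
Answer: -1047981594/29321 ≈ -35742.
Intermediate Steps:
(5783 + 13950)/(-17263 - 12058) - 1*35741 = 19733/(-29321) - 35741 = 19733*(-1/29321) - 35741 = -19733/29321 - 35741 = -1047981594/29321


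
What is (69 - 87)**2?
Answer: 324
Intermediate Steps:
(69 - 87)**2 = (-18)**2 = 324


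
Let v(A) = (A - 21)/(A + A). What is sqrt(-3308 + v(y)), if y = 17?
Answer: I*sqrt(956046)/17 ≈ 57.516*I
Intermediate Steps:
v(A) = (-21 + A)/(2*A) (v(A) = (-21 + A)/((2*A)) = (-21 + A)*(1/(2*A)) = (-21 + A)/(2*A))
sqrt(-3308 + v(y)) = sqrt(-3308 + (1/2)*(-21 + 17)/17) = sqrt(-3308 + (1/2)*(1/17)*(-4)) = sqrt(-3308 - 2/17) = sqrt(-56238/17) = I*sqrt(956046)/17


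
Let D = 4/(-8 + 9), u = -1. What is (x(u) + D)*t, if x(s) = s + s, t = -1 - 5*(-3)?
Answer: 28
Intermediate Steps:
t = 14 (t = -1 + 15 = 14)
D = 4 (D = 4/1 = 4*1 = 4)
x(s) = 2*s
(x(u) + D)*t = (2*(-1) + 4)*14 = (-2 + 4)*14 = 2*14 = 28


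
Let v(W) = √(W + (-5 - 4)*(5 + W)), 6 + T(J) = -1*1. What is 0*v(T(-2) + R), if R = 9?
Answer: 0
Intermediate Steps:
T(J) = -7 (T(J) = -6 - 1*1 = -6 - 1 = -7)
v(W) = √(-45 - 8*W) (v(W) = √(W - 9*(5 + W)) = √(W + (-45 - 9*W)) = √(-45 - 8*W))
0*v(T(-2) + R) = 0*√(-45 - 8*(-7 + 9)) = 0*√(-45 - 8*2) = 0*√(-45 - 16) = 0*√(-61) = 0*(I*√61) = 0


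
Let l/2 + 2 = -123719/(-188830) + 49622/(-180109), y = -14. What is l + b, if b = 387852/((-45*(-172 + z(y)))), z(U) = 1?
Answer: 411424673086871/8723560503555 ≈ 47.162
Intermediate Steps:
l = -55107181829/17004991235 (l = -4 + 2*(-123719/(-188830) + 49622/(-180109)) = -4 + 2*(-123719*(-1/188830) + 49622*(-1/180109)) = -4 + 2*(123719/188830 - 49622/180109) = -4 + 2*(12912783111/34009982470) = -4 + 12912783111/17004991235 = -55107181829/17004991235 ≈ -3.2406)
b = 129284/2565 (b = 387852/((-45*(-172 + 1))) = 387852/((-45*(-171))) = 387852/7695 = 387852*(1/7695) = 129284/2565 ≈ 50.403)
l + b = -55107181829/17004991235 + 129284/2565 = 411424673086871/8723560503555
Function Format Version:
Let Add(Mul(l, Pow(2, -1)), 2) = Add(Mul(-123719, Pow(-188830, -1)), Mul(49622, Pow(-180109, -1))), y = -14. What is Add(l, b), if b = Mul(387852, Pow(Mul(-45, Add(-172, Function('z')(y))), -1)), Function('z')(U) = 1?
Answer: Rational(411424673086871, 8723560503555) ≈ 47.162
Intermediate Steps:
l = Rational(-55107181829, 17004991235) (l = Add(-4, Mul(2, Add(Mul(-123719, Pow(-188830, -1)), Mul(49622, Pow(-180109, -1))))) = Add(-4, Mul(2, Add(Mul(-123719, Rational(-1, 188830)), Mul(49622, Rational(-1, 180109))))) = Add(-4, Mul(2, Add(Rational(123719, 188830), Rational(-49622, 180109)))) = Add(-4, Mul(2, Rational(12912783111, 34009982470))) = Add(-4, Rational(12912783111, 17004991235)) = Rational(-55107181829, 17004991235) ≈ -3.2406)
b = Rational(129284, 2565) (b = Mul(387852, Pow(Mul(-45, Add(-172, 1)), -1)) = Mul(387852, Pow(Mul(-45, -171), -1)) = Mul(387852, Pow(7695, -1)) = Mul(387852, Rational(1, 7695)) = Rational(129284, 2565) ≈ 50.403)
Add(l, b) = Add(Rational(-55107181829, 17004991235), Rational(129284, 2565)) = Rational(411424673086871, 8723560503555)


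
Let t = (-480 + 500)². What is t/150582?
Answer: 200/75291 ≈ 0.0026564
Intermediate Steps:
t = 400 (t = 20² = 400)
t/150582 = 400/150582 = 400*(1/150582) = 200/75291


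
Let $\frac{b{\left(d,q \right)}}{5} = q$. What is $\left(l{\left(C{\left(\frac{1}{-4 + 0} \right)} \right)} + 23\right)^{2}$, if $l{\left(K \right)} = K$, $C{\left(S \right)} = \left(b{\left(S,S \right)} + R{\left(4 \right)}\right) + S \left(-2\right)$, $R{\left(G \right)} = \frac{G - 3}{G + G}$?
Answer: $\frac{32041}{64} \approx 500.64$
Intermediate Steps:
$b{\left(d,q \right)} = 5 q$
$R{\left(G \right)} = \frac{-3 + G}{2 G}$
$C{\left(S \right)} = \frac{1}{8} + 3 S$ ($C{\left(S \right)} = \left(5 S + \frac{-3 + 4}{2 \cdot 4}\right) + S \left(-2\right) = \left(5 S + \frac{1}{2} \cdot \frac{1}{4} \cdot 1\right) - 2 S = \left(5 S + \frac{1}{8}\right) - 2 S = \left(\frac{1}{8} + 5 S\right) - 2 S = \frac{1}{8} + 3 S$)
$\left(l{\left(C{\left(\frac{1}{-4 + 0} \right)} \right)} + 23\right)^{2} = \left(\left(\frac{1}{8} + \frac{3}{-4 + 0}\right) + 23\right)^{2} = \left(\left(\frac{1}{8} + \frac{3}{-4}\right) + 23\right)^{2} = \left(\left(\frac{1}{8} + 3 \left(- \frac{1}{4}\right)\right) + 23\right)^{2} = \left(\left(\frac{1}{8} - \frac{3}{4}\right) + 23\right)^{2} = \left(- \frac{5}{8} + 23\right)^{2} = \left(\frac{179}{8}\right)^{2} = \frac{32041}{64}$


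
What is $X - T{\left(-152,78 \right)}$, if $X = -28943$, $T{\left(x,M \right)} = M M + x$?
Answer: $-34875$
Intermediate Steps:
$T{\left(x,M \right)} = x + M^{2}$ ($T{\left(x,M \right)} = M^{2} + x = x + M^{2}$)
$X - T{\left(-152,78 \right)} = -28943 - \left(-152 + 78^{2}\right) = -28943 - \left(-152 + 6084\right) = -28943 - 5932 = -34875$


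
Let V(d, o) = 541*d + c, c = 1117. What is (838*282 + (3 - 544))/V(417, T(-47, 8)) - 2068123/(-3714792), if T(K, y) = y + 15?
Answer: 672363760811/421097676744 ≈ 1.5967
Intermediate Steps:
T(K, y) = 15 + y
V(d, o) = 1117 + 541*d (V(d, o) = 541*d + 1117 = 1117 + 541*d)
(838*282 + (3 - 544))/V(417, T(-47, 8)) - 2068123/(-3714792) = (838*282 + (3 - 544))/(1117 + 541*417) - 2068123/(-3714792) = (236316 - 541)/(1117 + 225597) - 2068123*(-1/3714792) = 235775/226714 + 2068123/3714792 = 672363760811/421097676744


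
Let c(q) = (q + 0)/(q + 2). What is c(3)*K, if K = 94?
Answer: 282/5 ≈ 56.400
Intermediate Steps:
c(q) = q/(2 + q)
c(3)*K = (3/(2 + 3))*94 = (3/5)*94 = (3*(⅕))*94 = (⅗)*94 = 282/5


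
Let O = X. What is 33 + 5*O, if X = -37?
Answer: -152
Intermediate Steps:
O = -37
33 + 5*O = 33 + 5*(-37) = 33 - 185 = -152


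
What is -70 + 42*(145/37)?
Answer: 3500/37 ≈ 94.595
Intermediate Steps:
-70 + 42*(145/37) = -70 + 6090/37 = 3500/37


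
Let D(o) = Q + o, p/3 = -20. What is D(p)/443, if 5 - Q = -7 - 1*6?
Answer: -42/443 ≈ -0.094808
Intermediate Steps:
p = -60 (p = 3*(-20) = -60)
Q = 18 (Q = 5 - (-7 - 1*6) = 5 - (-7 - 6) = 5 - 1*(-13) = 5 + 13 = 18)
D(o) = 18 + o
D(p)/443 = (18 - 60)/443 = -42*1/443 = -42/443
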